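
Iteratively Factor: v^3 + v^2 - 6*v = (v - 2)*(v^2 + 3*v) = (v - 2)*(v + 3)*(v)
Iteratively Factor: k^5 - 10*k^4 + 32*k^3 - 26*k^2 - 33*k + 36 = (k - 3)*(k^4 - 7*k^3 + 11*k^2 + 7*k - 12) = (k - 3)*(k + 1)*(k^3 - 8*k^2 + 19*k - 12) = (k - 4)*(k - 3)*(k + 1)*(k^2 - 4*k + 3) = (k - 4)*(k - 3)*(k - 1)*(k + 1)*(k - 3)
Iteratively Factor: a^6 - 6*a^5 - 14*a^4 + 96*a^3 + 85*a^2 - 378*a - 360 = (a - 3)*(a^5 - 3*a^4 - 23*a^3 + 27*a^2 + 166*a + 120) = (a - 4)*(a - 3)*(a^4 + a^3 - 19*a^2 - 49*a - 30) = (a - 4)*(a - 3)*(a + 2)*(a^3 - a^2 - 17*a - 15) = (a - 4)*(a - 3)*(a + 2)*(a + 3)*(a^2 - 4*a - 5) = (a - 5)*(a - 4)*(a - 3)*(a + 2)*(a + 3)*(a + 1)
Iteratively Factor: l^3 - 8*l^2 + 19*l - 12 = (l - 3)*(l^2 - 5*l + 4) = (l - 4)*(l - 3)*(l - 1)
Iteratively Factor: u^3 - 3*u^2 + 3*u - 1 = (u - 1)*(u^2 - 2*u + 1) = (u - 1)^2*(u - 1)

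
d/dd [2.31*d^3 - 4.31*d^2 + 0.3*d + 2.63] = 6.93*d^2 - 8.62*d + 0.3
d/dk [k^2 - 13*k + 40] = 2*k - 13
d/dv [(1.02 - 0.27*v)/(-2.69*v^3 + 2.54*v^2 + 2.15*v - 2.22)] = (-1.4526*v^3 + 8.9172*v^2 - 5.1816*v - 1.5936)/(7.2361*v^6 - 13.6652*v^5 - 5.1154*v^4 + 22.8656*v^3 - 6.6551*v^2 - 9.546*v + 4.9284)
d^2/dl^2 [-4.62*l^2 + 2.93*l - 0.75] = -9.24000000000000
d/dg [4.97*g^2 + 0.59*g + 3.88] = 9.94*g + 0.59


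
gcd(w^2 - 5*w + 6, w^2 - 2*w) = w - 2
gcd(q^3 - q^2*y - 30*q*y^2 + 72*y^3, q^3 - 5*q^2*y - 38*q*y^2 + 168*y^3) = -q^2 - 2*q*y + 24*y^2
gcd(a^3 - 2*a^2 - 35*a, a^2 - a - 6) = 1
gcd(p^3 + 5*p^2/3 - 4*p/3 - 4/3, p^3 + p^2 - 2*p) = p^2 + p - 2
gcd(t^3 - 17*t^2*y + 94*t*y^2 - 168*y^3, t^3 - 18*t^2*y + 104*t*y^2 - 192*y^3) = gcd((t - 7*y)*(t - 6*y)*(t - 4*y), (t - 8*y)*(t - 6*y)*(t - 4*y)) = t^2 - 10*t*y + 24*y^2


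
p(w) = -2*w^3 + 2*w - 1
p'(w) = 2 - 6*w^2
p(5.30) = -288.15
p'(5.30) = -166.54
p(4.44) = -167.18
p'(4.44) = -116.28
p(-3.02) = 48.05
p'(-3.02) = -52.72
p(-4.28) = 147.25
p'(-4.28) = -107.91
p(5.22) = -275.03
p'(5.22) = -161.49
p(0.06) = -0.88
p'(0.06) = 1.98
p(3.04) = -51.11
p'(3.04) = -53.45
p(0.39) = -0.34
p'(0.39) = 1.09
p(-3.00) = 47.00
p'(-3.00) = -52.00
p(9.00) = -1441.00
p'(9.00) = -484.00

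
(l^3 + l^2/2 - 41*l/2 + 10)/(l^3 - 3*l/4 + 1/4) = 2*(l^2 + l - 20)/(2*l^2 + l - 1)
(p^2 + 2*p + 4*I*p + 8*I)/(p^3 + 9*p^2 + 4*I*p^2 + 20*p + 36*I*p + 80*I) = (p + 2)/(p^2 + 9*p + 20)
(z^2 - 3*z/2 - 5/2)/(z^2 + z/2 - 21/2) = (2*z^2 - 3*z - 5)/(2*z^2 + z - 21)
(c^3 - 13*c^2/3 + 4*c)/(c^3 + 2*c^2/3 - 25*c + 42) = c*(3*c - 4)/(3*c^2 + 11*c - 42)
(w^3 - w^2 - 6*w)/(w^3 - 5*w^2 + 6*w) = (w + 2)/(w - 2)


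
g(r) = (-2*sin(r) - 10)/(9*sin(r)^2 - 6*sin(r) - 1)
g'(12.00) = -5.45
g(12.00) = -1.86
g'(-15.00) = 2.83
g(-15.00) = -1.30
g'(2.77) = -2.28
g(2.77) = 5.38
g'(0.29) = -1.24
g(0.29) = 5.34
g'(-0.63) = -3.98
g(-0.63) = -1.56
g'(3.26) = 2860.31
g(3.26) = 58.95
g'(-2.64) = 7.83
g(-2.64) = -2.28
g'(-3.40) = 2.77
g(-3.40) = 5.40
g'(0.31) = -0.34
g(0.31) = 5.32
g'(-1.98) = 0.57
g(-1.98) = -0.68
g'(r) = (-18*sin(r)*cos(r) + 6*cos(r))*(-2*sin(r) - 10)/(9*sin(r)^2 - 6*sin(r) - 1)^2 - 2*cos(r)/(9*sin(r)^2 - 6*sin(r) - 1) = 2*(9*sin(r)^2 + 90*sin(r) - 29)*cos(r)/(9*sin(r)^2 - 6*sin(r) - 1)^2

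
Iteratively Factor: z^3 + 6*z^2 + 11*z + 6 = (z + 3)*(z^2 + 3*z + 2) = (z + 1)*(z + 3)*(z + 2)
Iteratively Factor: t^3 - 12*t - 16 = (t - 4)*(t^2 + 4*t + 4) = (t - 4)*(t + 2)*(t + 2)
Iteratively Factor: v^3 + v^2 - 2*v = (v + 2)*(v^2 - v) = (v - 1)*(v + 2)*(v)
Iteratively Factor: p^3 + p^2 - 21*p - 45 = (p + 3)*(p^2 - 2*p - 15) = (p - 5)*(p + 3)*(p + 3)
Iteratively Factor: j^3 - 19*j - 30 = (j - 5)*(j^2 + 5*j + 6) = (j - 5)*(j + 2)*(j + 3)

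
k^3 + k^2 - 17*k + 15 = (k - 3)*(k - 1)*(k + 5)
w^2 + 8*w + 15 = (w + 3)*(w + 5)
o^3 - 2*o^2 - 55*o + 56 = (o - 8)*(o - 1)*(o + 7)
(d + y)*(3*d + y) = 3*d^2 + 4*d*y + y^2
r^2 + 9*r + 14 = (r + 2)*(r + 7)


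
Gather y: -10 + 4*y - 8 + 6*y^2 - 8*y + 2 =6*y^2 - 4*y - 16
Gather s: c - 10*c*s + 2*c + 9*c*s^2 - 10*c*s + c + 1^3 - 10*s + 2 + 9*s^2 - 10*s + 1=4*c + s^2*(9*c + 9) + s*(-20*c - 20) + 4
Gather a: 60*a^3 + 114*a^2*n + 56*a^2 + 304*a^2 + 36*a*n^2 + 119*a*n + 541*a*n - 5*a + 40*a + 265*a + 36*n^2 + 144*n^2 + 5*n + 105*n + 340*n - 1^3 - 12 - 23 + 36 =60*a^3 + a^2*(114*n + 360) + a*(36*n^2 + 660*n + 300) + 180*n^2 + 450*n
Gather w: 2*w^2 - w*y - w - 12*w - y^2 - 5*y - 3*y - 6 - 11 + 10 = 2*w^2 + w*(-y - 13) - y^2 - 8*y - 7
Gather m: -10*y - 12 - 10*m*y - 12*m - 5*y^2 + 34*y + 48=m*(-10*y - 12) - 5*y^2 + 24*y + 36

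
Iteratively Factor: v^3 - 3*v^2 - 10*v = (v - 5)*(v^2 + 2*v) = v*(v - 5)*(v + 2)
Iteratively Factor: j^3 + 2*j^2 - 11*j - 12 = (j + 4)*(j^2 - 2*j - 3) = (j - 3)*(j + 4)*(j + 1)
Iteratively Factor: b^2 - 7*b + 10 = (b - 2)*(b - 5)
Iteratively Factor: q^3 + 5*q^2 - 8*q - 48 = (q - 3)*(q^2 + 8*q + 16) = (q - 3)*(q + 4)*(q + 4)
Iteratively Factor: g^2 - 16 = (g - 4)*(g + 4)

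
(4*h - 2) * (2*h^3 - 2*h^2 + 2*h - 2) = 8*h^4 - 12*h^3 + 12*h^2 - 12*h + 4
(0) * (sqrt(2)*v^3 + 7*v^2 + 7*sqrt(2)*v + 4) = 0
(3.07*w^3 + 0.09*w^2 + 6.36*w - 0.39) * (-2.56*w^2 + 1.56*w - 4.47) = -7.8592*w^5 + 4.5588*w^4 - 29.8641*w^3 + 10.5177*w^2 - 29.0376*w + 1.7433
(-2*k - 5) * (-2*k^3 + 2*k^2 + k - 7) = 4*k^4 + 6*k^3 - 12*k^2 + 9*k + 35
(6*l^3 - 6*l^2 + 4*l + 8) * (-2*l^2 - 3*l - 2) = -12*l^5 - 6*l^4 - 2*l^3 - 16*l^2 - 32*l - 16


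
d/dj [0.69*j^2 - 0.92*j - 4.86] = 1.38*j - 0.92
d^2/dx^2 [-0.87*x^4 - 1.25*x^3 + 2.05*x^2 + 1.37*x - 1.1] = -10.44*x^2 - 7.5*x + 4.1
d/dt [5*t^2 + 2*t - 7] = 10*t + 2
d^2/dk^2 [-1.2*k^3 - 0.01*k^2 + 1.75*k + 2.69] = -7.2*k - 0.02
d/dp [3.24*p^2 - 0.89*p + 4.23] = 6.48*p - 0.89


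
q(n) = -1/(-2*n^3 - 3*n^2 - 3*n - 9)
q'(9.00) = 0.00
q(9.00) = 0.00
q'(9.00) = 0.00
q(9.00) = 0.00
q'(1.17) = -0.05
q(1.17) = 0.05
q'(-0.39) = -0.02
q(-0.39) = 0.12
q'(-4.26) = -0.01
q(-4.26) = -0.01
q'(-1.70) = -1.35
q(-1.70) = 0.36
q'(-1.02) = -0.06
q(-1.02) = 0.14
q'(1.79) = -0.03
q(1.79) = 0.03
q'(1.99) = -0.02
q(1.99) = 0.02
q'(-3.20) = -0.04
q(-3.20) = -0.03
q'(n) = -(6*n^2 + 6*n + 3)/(-2*n^3 - 3*n^2 - 3*n - 9)^2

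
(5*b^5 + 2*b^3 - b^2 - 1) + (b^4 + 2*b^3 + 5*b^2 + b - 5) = 5*b^5 + b^4 + 4*b^3 + 4*b^2 + b - 6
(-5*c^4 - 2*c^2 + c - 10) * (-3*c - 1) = 15*c^5 + 5*c^4 + 6*c^3 - c^2 + 29*c + 10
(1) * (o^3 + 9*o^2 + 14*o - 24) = o^3 + 9*o^2 + 14*o - 24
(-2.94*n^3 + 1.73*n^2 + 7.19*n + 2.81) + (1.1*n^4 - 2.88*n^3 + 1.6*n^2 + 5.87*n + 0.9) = 1.1*n^4 - 5.82*n^3 + 3.33*n^2 + 13.06*n + 3.71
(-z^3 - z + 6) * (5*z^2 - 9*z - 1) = -5*z^5 + 9*z^4 - 4*z^3 + 39*z^2 - 53*z - 6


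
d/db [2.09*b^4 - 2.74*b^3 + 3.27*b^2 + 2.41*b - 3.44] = 8.36*b^3 - 8.22*b^2 + 6.54*b + 2.41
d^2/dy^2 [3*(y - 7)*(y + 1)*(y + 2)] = 18*y - 24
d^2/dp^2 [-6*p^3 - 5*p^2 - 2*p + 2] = -36*p - 10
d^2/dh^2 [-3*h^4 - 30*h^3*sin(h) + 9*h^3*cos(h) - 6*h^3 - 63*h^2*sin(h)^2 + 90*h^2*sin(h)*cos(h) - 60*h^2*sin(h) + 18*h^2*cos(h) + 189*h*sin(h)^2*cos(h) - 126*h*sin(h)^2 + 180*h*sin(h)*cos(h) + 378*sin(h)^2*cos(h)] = 30*h^3*sin(h) - 9*h^3*cos(h) + 6*h^2*sin(h) - 180*h^2*sin(2*h) - 198*h^2*cos(h) - 126*h^2*cos(2*h) - 36*h^2 - 252*h*sin(h) - 612*h*sin(2*h) - 933*h*cos(h)/4 + 108*h*cos(2*h) + 1701*h*cos(3*h)/4 - 36*h - 429*sin(h)/2 - 162*sin(2*h) + 567*sin(3*h)/2 - 117*cos(h)/2 + 423*cos(2*h) + 1701*cos(3*h)/2 - 63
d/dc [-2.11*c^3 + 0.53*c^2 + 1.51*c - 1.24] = -6.33*c^2 + 1.06*c + 1.51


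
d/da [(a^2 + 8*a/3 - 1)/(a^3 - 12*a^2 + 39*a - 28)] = (-3*a^4 - 16*a^3 + 222*a^2 - 240*a - 107)/(3*(a^6 - 24*a^5 + 222*a^4 - 992*a^3 + 2193*a^2 - 2184*a + 784))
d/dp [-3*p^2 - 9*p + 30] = -6*p - 9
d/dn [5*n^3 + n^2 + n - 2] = 15*n^2 + 2*n + 1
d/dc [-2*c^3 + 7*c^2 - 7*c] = -6*c^2 + 14*c - 7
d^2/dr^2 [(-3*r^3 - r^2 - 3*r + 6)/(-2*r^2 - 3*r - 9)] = 6*(-7*r^3 + 39*r^2 + 153*r + 18)/(8*r^6 + 36*r^5 + 162*r^4 + 351*r^3 + 729*r^2 + 729*r + 729)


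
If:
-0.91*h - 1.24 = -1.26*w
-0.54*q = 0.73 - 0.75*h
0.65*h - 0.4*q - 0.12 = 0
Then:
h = -4.45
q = -7.54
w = -2.23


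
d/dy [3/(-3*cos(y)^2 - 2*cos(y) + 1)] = -6*(3*cos(y) + 1)*sin(y)/(3*cos(y)^2 + 2*cos(y) - 1)^2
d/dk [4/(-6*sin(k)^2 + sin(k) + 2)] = 4*(12*sin(k) - 1)*cos(k)/(-6*sin(k)^2 + sin(k) + 2)^2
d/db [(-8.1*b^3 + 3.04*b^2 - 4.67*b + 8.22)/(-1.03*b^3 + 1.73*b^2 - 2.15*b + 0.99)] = (-10.8818*b^4 + 25.2098*b^3 + 2.8859*b^2 - 22.422*b + 13.0497)/(1.0609*b^6 - 3.5638*b^5 + 7.4219*b^4 - 9.4784*b^3 + 8.0479*b^2 - 4.257*b + 0.9801)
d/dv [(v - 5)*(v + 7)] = 2*v + 2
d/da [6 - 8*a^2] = -16*a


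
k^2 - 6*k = k*(k - 6)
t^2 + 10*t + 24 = (t + 4)*(t + 6)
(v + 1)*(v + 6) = v^2 + 7*v + 6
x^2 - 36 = (x - 6)*(x + 6)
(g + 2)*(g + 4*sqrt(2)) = g^2 + 2*g + 4*sqrt(2)*g + 8*sqrt(2)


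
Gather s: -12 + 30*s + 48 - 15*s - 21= 15*s + 15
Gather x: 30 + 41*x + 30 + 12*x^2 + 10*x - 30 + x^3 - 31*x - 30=x^3 + 12*x^2 + 20*x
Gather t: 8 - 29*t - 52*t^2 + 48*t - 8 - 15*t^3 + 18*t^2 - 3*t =-15*t^3 - 34*t^2 + 16*t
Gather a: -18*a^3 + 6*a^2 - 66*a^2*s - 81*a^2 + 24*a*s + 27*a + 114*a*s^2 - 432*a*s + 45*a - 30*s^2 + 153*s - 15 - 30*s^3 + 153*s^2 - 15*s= -18*a^3 + a^2*(-66*s - 75) + a*(114*s^2 - 408*s + 72) - 30*s^3 + 123*s^2 + 138*s - 15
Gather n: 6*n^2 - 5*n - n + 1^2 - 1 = 6*n^2 - 6*n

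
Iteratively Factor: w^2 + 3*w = (w)*(w + 3)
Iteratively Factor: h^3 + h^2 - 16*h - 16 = (h - 4)*(h^2 + 5*h + 4) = (h - 4)*(h + 4)*(h + 1)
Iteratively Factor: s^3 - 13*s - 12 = (s + 1)*(s^2 - s - 12) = (s - 4)*(s + 1)*(s + 3)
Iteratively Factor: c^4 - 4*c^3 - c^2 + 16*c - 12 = (c - 3)*(c^3 - c^2 - 4*c + 4) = (c - 3)*(c - 1)*(c^2 - 4) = (c - 3)*(c - 1)*(c + 2)*(c - 2)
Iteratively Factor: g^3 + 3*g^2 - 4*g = (g)*(g^2 + 3*g - 4) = g*(g - 1)*(g + 4)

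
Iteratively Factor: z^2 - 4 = (z + 2)*(z - 2)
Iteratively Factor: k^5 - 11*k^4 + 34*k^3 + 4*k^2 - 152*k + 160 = (k - 4)*(k^4 - 7*k^3 + 6*k^2 + 28*k - 40) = (k - 4)*(k - 2)*(k^3 - 5*k^2 - 4*k + 20) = (k - 4)*(k - 2)*(k + 2)*(k^2 - 7*k + 10) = (k - 5)*(k - 4)*(k - 2)*(k + 2)*(k - 2)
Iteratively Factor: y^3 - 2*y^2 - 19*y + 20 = (y + 4)*(y^2 - 6*y + 5) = (y - 1)*(y + 4)*(y - 5)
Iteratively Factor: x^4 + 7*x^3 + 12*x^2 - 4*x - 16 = (x - 1)*(x^3 + 8*x^2 + 20*x + 16) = (x - 1)*(x + 4)*(x^2 + 4*x + 4) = (x - 1)*(x + 2)*(x + 4)*(x + 2)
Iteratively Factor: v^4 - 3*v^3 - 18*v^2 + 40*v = (v - 2)*(v^3 - v^2 - 20*v) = v*(v - 2)*(v^2 - v - 20) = v*(v - 5)*(v - 2)*(v + 4)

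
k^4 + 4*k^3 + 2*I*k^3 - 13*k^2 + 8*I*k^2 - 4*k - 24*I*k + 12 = (k - 2)*(k + 6)*(k + I)^2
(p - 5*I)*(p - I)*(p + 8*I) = p^3 + 2*I*p^2 + 43*p - 40*I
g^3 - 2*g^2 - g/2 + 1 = (g - 2)*(g - sqrt(2)/2)*(g + sqrt(2)/2)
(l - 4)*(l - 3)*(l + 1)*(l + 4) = l^4 - 2*l^3 - 19*l^2 + 32*l + 48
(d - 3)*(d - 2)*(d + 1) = d^3 - 4*d^2 + d + 6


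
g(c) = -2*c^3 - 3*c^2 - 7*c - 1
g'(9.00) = -547.00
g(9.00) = -1765.00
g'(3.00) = -79.00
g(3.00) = -103.00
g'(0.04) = -7.25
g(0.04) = -1.28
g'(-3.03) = -43.91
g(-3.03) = 48.30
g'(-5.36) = -147.22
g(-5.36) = 258.31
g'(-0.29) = -5.76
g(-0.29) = 0.83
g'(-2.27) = -24.30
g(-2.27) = 22.83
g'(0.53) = -11.87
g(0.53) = -5.85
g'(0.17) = -8.19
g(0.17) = -2.29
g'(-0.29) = -5.76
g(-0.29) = 0.83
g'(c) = -6*c^2 - 6*c - 7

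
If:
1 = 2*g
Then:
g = 1/2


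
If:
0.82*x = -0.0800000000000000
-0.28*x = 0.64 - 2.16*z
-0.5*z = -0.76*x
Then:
No Solution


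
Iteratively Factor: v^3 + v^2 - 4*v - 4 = (v + 2)*(v^2 - v - 2) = (v + 1)*(v + 2)*(v - 2)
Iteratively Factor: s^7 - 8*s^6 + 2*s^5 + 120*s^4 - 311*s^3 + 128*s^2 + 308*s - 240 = (s + 4)*(s^6 - 12*s^5 + 50*s^4 - 80*s^3 + 9*s^2 + 92*s - 60) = (s - 5)*(s + 4)*(s^5 - 7*s^4 + 15*s^3 - 5*s^2 - 16*s + 12) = (s - 5)*(s - 1)*(s + 4)*(s^4 - 6*s^3 + 9*s^2 + 4*s - 12) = (s - 5)*(s - 1)*(s + 1)*(s + 4)*(s^3 - 7*s^2 + 16*s - 12) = (s - 5)*(s - 2)*(s - 1)*(s + 1)*(s + 4)*(s^2 - 5*s + 6) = (s - 5)*(s - 2)^2*(s - 1)*(s + 1)*(s + 4)*(s - 3)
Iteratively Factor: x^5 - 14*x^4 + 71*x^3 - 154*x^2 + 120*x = (x - 5)*(x^4 - 9*x^3 + 26*x^2 - 24*x) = (x - 5)*(x - 4)*(x^3 - 5*x^2 + 6*x) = x*(x - 5)*(x - 4)*(x^2 - 5*x + 6) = x*(x - 5)*(x - 4)*(x - 3)*(x - 2)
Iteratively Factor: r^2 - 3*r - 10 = (r - 5)*(r + 2)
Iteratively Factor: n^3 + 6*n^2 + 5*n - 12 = (n - 1)*(n^2 + 7*n + 12) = (n - 1)*(n + 3)*(n + 4)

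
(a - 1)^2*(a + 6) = a^3 + 4*a^2 - 11*a + 6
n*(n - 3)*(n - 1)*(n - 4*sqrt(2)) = n^4 - 4*sqrt(2)*n^3 - 4*n^3 + 3*n^2 + 16*sqrt(2)*n^2 - 12*sqrt(2)*n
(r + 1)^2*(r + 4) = r^3 + 6*r^2 + 9*r + 4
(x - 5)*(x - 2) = x^2 - 7*x + 10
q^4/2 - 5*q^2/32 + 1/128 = (q/2 + 1/4)*(q - 1/2)*(q - 1/4)*(q + 1/4)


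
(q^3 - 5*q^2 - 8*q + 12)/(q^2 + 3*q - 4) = (q^2 - 4*q - 12)/(q + 4)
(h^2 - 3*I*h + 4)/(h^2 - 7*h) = (h^2 - 3*I*h + 4)/(h*(h - 7))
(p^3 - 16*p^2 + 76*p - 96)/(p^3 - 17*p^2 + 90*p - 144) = (p - 2)/(p - 3)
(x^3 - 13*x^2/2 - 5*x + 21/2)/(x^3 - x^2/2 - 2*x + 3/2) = (x - 7)/(x - 1)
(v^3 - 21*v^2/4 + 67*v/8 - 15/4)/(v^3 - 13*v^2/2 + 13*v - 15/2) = (4*v^2 - 11*v + 6)/(4*(v^2 - 4*v + 3))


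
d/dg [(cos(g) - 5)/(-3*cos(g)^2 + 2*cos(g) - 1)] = 3*(sin(g)^2 + 10*cos(g) - 4)*sin(g)/(3*sin(g)^2 + 2*cos(g) - 4)^2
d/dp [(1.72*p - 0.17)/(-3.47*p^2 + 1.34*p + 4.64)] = (5.9684*p^2 - 1.1798*p + 8.2086)/(12.0409*p^4 - 9.2996*p^3 - 30.406*p^2 + 12.4352*p + 21.5296)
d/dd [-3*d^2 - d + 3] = -6*d - 1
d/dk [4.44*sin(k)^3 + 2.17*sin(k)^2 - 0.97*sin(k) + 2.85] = (13.32*sin(k)^2 + 4.34*sin(k) - 0.97)*cos(k)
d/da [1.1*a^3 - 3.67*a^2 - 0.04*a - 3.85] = 3.3*a^2 - 7.34*a - 0.04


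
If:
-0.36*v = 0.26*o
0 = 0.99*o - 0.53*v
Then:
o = 0.00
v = 0.00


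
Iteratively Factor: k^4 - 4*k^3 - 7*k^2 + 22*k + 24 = (k - 4)*(k^3 - 7*k - 6) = (k - 4)*(k + 1)*(k^2 - k - 6) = (k - 4)*(k - 3)*(k + 1)*(k + 2)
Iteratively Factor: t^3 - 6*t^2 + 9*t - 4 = (t - 4)*(t^2 - 2*t + 1) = (t - 4)*(t - 1)*(t - 1)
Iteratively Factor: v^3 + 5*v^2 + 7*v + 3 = (v + 1)*(v^2 + 4*v + 3) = (v + 1)^2*(v + 3)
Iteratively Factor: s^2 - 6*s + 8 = (s - 4)*(s - 2)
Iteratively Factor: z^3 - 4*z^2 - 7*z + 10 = (z + 2)*(z^2 - 6*z + 5) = (z - 5)*(z + 2)*(z - 1)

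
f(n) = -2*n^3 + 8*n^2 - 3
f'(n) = -6*n^2 + 16*n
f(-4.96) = 437.86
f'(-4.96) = -226.97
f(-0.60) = 0.31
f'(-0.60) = -11.76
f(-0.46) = -1.11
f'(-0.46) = -8.63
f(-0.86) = 4.19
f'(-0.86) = -18.20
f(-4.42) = 325.99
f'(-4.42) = -187.94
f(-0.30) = -2.23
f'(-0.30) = -5.34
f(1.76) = 10.88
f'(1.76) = 9.57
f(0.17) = -2.78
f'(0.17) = 2.55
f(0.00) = -3.00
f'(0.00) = 0.00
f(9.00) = -813.00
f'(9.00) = -342.00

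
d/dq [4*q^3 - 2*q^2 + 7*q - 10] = 12*q^2 - 4*q + 7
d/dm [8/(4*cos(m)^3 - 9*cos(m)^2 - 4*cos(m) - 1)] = 16*(6*cos(m)^2 - 9*cos(m) - 2)*sin(m)/(4*sin(m)^2*cos(m) - 9*sin(m)^2 + 10)^2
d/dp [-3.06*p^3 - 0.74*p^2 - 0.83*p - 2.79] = -9.18*p^2 - 1.48*p - 0.83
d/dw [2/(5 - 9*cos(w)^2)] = -36*sin(w)*cos(w)/(9*cos(w)^2 - 5)^2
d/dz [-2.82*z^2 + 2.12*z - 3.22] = 2.12 - 5.64*z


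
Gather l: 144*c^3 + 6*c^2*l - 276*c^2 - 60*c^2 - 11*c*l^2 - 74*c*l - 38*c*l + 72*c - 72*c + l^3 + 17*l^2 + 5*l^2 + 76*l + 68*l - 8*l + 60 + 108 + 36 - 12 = 144*c^3 - 336*c^2 + l^3 + l^2*(22 - 11*c) + l*(6*c^2 - 112*c + 136) + 192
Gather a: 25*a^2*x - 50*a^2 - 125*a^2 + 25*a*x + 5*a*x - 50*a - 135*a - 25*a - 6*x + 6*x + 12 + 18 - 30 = a^2*(25*x - 175) + a*(30*x - 210)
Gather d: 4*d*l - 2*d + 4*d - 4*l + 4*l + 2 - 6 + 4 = d*(4*l + 2)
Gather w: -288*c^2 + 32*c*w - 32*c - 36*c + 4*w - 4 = -288*c^2 - 68*c + w*(32*c + 4) - 4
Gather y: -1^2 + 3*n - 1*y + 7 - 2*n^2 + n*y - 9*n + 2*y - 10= -2*n^2 - 6*n + y*(n + 1) - 4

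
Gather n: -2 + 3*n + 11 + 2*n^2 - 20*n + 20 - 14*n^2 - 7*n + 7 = -12*n^2 - 24*n + 36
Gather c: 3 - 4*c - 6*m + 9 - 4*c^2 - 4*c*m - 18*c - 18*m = -4*c^2 + c*(-4*m - 22) - 24*m + 12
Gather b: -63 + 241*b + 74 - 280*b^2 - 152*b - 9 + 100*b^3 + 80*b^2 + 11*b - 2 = 100*b^3 - 200*b^2 + 100*b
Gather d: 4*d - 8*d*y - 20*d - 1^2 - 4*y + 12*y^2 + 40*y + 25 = d*(-8*y - 16) + 12*y^2 + 36*y + 24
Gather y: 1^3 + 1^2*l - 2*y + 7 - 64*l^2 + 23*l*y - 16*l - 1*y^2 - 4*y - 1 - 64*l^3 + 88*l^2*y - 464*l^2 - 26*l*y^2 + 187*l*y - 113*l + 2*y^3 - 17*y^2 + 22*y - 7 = -64*l^3 - 528*l^2 - 128*l + 2*y^3 + y^2*(-26*l - 18) + y*(88*l^2 + 210*l + 16)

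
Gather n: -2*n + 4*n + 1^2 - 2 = 2*n - 1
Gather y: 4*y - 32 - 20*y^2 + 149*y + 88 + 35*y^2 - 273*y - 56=15*y^2 - 120*y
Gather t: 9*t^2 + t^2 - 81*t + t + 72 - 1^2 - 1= 10*t^2 - 80*t + 70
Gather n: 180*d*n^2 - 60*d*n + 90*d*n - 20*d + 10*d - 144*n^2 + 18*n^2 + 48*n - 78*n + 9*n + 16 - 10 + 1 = -10*d + n^2*(180*d - 126) + n*(30*d - 21) + 7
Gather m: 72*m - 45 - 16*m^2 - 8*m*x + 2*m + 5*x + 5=-16*m^2 + m*(74 - 8*x) + 5*x - 40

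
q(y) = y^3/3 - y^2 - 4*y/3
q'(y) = y^2 - 2*y - 4/3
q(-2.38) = -6.98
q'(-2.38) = 9.09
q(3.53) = -2.51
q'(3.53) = 4.07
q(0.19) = -0.29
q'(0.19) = -1.68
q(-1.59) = -1.75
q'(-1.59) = 4.37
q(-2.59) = -9.05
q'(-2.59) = 10.55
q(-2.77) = -11.06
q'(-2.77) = 11.88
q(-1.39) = -0.97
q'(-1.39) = 3.38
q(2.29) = -4.29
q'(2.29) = -0.67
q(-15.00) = -1330.00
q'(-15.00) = 253.67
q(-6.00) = -100.00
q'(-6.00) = 46.67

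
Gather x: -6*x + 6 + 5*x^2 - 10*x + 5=5*x^2 - 16*x + 11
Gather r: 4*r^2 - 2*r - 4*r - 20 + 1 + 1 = 4*r^2 - 6*r - 18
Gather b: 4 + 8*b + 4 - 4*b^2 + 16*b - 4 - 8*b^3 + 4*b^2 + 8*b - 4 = -8*b^3 + 32*b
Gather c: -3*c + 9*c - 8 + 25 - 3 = 6*c + 14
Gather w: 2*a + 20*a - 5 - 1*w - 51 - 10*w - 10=22*a - 11*w - 66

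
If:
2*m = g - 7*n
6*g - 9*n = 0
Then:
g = 3*n/2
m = -11*n/4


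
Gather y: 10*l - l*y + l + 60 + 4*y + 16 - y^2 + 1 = 11*l - y^2 + y*(4 - l) + 77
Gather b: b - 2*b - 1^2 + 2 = 1 - b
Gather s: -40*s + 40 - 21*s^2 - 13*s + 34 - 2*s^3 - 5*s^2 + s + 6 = -2*s^3 - 26*s^2 - 52*s + 80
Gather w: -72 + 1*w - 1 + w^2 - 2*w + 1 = w^2 - w - 72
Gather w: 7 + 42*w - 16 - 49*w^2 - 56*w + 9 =-49*w^2 - 14*w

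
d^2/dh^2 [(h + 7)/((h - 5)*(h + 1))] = 2*(h^3 + 21*h^2 - 69*h + 127)/(h^6 - 12*h^5 + 33*h^4 + 56*h^3 - 165*h^2 - 300*h - 125)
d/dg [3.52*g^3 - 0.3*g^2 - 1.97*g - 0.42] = 10.56*g^2 - 0.6*g - 1.97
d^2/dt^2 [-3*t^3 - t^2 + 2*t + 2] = -18*t - 2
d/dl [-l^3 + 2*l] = 2 - 3*l^2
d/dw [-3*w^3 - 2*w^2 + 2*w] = -9*w^2 - 4*w + 2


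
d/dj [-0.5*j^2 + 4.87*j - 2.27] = 4.87 - 1.0*j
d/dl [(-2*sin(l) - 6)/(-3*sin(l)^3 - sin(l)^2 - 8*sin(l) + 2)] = 2*(-6*sin(l)^3 - 28*sin(l)^2 - 6*sin(l) - 26)*cos(l)/(3*sin(l)^3 + sin(l)^2 + 8*sin(l) - 2)^2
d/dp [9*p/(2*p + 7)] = 63/(2*p + 7)^2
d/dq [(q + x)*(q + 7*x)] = 2*q + 8*x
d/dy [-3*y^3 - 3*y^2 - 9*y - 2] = -9*y^2 - 6*y - 9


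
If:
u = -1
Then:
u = -1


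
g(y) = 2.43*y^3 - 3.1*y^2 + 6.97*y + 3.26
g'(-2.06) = 50.68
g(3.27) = 77.87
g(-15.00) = -9000.04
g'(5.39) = 185.34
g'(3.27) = 64.65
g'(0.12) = 6.33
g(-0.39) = -0.07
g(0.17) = 4.37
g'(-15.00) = 1740.22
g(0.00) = 3.26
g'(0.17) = 6.13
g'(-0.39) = 10.50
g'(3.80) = 88.68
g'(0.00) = 6.97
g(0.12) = 4.06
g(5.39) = 331.28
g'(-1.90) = 45.07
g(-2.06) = -45.50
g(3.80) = 118.32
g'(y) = 7.29*y^2 - 6.2*y + 6.97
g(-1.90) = -37.84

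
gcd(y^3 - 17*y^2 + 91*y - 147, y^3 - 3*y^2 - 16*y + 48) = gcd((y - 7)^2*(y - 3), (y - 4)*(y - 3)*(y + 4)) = y - 3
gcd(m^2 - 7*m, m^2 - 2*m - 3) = 1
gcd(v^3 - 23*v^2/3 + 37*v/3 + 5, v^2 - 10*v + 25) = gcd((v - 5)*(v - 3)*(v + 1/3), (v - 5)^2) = v - 5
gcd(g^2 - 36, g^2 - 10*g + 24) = g - 6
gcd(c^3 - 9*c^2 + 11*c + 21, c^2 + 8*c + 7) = c + 1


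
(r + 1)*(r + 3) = r^2 + 4*r + 3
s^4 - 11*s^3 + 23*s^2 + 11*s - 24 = (s - 8)*(s - 3)*(s - 1)*(s + 1)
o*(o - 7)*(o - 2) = o^3 - 9*o^2 + 14*o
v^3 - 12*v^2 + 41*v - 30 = (v - 6)*(v - 5)*(v - 1)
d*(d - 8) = d^2 - 8*d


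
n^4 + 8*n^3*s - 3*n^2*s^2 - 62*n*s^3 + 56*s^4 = (n - 2*s)*(n - s)*(n + 4*s)*(n + 7*s)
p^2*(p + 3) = p^3 + 3*p^2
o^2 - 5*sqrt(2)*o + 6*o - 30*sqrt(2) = (o + 6)*(o - 5*sqrt(2))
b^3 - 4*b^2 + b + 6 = (b - 3)*(b - 2)*(b + 1)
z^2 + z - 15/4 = (z - 3/2)*(z + 5/2)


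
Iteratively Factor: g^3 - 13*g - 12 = (g - 4)*(g^2 + 4*g + 3) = (g - 4)*(g + 1)*(g + 3)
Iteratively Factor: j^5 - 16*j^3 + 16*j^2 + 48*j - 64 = (j + 4)*(j^4 - 4*j^3 + 16*j - 16) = (j - 2)*(j + 4)*(j^3 - 2*j^2 - 4*j + 8) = (j - 2)^2*(j + 4)*(j^2 - 4) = (j - 2)^3*(j + 4)*(j + 2)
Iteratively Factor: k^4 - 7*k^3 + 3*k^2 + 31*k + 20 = (k + 1)*(k^3 - 8*k^2 + 11*k + 20) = (k + 1)^2*(k^2 - 9*k + 20) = (k - 4)*(k + 1)^2*(k - 5)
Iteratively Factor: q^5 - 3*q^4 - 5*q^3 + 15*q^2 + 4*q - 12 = (q + 1)*(q^4 - 4*q^3 - q^2 + 16*q - 12) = (q - 2)*(q + 1)*(q^3 - 2*q^2 - 5*q + 6) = (q - 2)*(q + 1)*(q + 2)*(q^2 - 4*q + 3) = (q - 2)*(q - 1)*(q + 1)*(q + 2)*(q - 3)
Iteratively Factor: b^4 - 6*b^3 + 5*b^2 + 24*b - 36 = (b - 2)*(b^3 - 4*b^2 - 3*b + 18) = (b - 3)*(b - 2)*(b^2 - b - 6) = (b - 3)*(b - 2)*(b + 2)*(b - 3)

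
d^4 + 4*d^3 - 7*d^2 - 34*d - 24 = (d - 3)*(d + 1)*(d + 2)*(d + 4)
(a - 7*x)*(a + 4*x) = a^2 - 3*a*x - 28*x^2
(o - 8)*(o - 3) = o^2 - 11*o + 24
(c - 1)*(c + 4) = c^2 + 3*c - 4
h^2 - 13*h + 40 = (h - 8)*(h - 5)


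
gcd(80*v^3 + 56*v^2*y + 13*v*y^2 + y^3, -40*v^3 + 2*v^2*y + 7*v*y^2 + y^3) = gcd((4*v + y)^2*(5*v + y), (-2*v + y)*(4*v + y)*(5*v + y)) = 20*v^2 + 9*v*y + y^2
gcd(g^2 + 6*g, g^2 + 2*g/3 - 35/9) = 1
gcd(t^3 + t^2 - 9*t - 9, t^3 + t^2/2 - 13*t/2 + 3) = t + 3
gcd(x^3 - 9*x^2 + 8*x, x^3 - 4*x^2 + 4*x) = x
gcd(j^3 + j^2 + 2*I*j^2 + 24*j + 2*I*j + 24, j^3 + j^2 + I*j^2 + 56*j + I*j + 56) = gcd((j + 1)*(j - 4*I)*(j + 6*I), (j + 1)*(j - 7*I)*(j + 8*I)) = j + 1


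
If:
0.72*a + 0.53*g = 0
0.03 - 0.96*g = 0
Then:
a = -0.02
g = 0.03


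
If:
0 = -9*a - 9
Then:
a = -1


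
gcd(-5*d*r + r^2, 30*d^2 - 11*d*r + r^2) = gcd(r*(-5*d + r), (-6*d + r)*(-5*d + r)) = -5*d + r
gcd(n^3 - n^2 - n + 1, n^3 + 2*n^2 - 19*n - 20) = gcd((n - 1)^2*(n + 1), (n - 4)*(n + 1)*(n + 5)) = n + 1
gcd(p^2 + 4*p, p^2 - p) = p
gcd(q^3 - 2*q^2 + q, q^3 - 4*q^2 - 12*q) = q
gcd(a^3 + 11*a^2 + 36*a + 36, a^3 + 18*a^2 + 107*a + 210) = a + 6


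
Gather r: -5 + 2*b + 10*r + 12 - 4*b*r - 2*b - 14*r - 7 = r*(-4*b - 4)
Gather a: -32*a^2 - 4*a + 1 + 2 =-32*a^2 - 4*a + 3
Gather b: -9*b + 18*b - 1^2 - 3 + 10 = 9*b + 6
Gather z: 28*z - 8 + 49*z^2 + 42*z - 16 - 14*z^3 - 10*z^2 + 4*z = -14*z^3 + 39*z^2 + 74*z - 24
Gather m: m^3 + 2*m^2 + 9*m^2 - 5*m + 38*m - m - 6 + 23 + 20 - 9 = m^3 + 11*m^2 + 32*m + 28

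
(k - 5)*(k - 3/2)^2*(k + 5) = k^4 - 3*k^3 - 91*k^2/4 + 75*k - 225/4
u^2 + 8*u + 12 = (u + 2)*(u + 6)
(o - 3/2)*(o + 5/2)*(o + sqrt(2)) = o^3 + o^2 + sqrt(2)*o^2 - 15*o/4 + sqrt(2)*o - 15*sqrt(2)/4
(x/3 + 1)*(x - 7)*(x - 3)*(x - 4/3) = x^4/3 - 25*x^3/9 + x^2/9 + 25*x - 28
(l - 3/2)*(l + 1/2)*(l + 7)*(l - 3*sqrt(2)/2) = l^4 - 3*sqrt(2)*l^3/2 + 6*l^3 - 9*sqrt(2)*l^2 - 31*l^2/4 - 21*l/4 + 93*sqrt(2)*l/8 + 63*sqrt(2)/8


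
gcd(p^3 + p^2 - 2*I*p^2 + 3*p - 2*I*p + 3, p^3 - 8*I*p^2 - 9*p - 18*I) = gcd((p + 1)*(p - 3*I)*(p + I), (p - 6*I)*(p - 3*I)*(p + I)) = p^2 - 2*I*p + 3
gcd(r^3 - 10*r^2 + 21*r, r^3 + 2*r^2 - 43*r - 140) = r - 7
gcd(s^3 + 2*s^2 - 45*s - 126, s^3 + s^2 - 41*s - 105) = s^2 - 4*s - 21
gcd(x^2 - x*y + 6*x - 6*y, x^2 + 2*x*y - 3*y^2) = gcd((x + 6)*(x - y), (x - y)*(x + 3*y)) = x - y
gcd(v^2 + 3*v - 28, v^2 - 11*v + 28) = v - 4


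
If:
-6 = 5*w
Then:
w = -6/5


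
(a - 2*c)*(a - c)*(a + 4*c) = a^3 + a^2*c - 10*a*c^2 + 8*c^3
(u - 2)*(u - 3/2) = u^2 - 7*u/2 + 3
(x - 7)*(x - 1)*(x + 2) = x^3 - 6*x^2 - 9*x + 14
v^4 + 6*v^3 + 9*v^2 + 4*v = v*(v + 1)^2*(v + 4)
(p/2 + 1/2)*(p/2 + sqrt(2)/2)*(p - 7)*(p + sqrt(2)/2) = p^4/4 - 3*p^3/2 + 3*sqrt(2)*p^3/8 - 9*sqrt(2)*p^2/4 - 3*p^2/2 - 21*sqrt(2)*p/8 - 3*p/2 - 7/4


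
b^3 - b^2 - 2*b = b*(b - 2)*(b + 1)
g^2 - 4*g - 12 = (g - 6)*(g + 2)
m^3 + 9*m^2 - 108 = (m - 3)*(m + 6)^2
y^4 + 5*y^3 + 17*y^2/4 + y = y*(y + 1/2)^2*(y + 4)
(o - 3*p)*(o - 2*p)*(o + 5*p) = o^3 - 19*o*p^2 + 30*p^3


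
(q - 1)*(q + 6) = q^2 + 5*q - 6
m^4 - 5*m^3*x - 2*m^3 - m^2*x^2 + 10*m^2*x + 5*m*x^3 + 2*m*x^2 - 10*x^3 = (m - 2)*(m - 5*x)*(m - x)*(m + x)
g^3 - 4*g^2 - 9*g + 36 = (g - 4)*(g - 3)*(g + 3)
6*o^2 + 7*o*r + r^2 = (o + r)*(6*o + r)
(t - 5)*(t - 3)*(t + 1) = t^3 - 7*t^2 + 7*t + 15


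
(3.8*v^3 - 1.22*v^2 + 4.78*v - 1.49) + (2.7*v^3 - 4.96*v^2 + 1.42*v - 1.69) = 6.5*v^3 - 6.18*v^2 + 6.2*v - 3.18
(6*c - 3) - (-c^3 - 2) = c^3 + 6*c - 1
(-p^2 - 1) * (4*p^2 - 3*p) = -4*p^4 + 3*p^3 - 4*p^2 + 3*p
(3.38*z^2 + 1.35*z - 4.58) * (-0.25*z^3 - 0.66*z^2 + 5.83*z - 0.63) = -0.845*z^5 - 2.5683*z^4 + 19.9594*z^3 + 8.7639*z^2 - 27.5519*z + 2.8854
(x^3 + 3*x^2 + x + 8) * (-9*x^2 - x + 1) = -9*x^5 - 28*x^4 - 11*x^3 - 70*x^2 - 7*x + 8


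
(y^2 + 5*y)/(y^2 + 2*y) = (y + 5)/(y + 2)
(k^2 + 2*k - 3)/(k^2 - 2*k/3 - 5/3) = 3*(-k^2 - 2*k + 3)/(-3*k^2 + 2*k + 5)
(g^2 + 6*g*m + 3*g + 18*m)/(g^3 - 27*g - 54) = (g + 6*m)/(g^2 - 3*g - 18)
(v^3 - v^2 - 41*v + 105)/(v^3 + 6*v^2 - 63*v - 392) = (v^2 - 8*v + 15)/(v^2 - v - 56)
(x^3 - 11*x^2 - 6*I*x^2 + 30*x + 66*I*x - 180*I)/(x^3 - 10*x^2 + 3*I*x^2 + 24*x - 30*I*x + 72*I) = (x^2 - x*(5 + 6*I) + 30*I)/(x^2 + x*(-4 + 3*I) - 12*I)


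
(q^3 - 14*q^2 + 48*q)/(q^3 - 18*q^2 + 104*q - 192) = q/(q - 4)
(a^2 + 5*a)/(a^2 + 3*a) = (a + 5)/(a + 3)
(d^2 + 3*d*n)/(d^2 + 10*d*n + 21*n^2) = d/(d + 7*n)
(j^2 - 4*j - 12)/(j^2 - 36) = (j + 2)/(j + 6)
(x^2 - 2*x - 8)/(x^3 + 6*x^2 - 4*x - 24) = (x - 4)/(x^2 + 4*x - 12)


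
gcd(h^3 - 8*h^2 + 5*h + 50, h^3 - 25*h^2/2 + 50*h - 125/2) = h^2 - 10*h + 25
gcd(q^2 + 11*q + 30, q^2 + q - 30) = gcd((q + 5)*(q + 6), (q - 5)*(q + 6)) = q + 6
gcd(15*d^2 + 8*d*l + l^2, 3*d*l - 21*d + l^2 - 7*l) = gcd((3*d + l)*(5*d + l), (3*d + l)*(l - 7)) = 3*d + l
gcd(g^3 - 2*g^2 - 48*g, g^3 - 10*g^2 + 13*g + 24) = g - 8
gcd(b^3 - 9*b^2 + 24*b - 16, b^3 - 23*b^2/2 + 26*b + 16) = b - 4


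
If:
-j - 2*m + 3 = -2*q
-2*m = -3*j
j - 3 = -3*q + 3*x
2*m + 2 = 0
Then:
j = -2/3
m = -1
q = -17/6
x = -73/18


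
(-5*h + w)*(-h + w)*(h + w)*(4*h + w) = 20*h^4 + h^3*w - 21*h^2*w^2 - h*w^3 + w^4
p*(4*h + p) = 4*h*p + p^2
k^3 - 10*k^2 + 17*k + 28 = (k - 7)*(k - 4)*(k + 1)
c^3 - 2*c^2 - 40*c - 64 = (c - 8)*(c + 2)*(c + 4)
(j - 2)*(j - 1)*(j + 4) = j^3 + j^2 - 10*j + 8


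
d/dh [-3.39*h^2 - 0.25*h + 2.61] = -6.78*h - 0.25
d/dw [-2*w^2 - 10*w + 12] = -4*w - 10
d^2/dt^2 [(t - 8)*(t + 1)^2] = 6*t - 12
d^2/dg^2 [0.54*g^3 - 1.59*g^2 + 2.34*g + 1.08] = 3.24*g - 3.18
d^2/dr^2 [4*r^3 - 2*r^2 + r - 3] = 24*r - 4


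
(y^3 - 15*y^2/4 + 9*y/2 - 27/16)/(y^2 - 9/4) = (8*y^2 - 18*y + 9)/(4*(2*y + 3))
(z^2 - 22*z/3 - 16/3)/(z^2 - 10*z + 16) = (z + 2/3)/(z - 2)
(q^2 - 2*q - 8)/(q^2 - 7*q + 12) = (q + 2)/(q - 3)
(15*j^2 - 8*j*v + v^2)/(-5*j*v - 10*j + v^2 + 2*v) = (-3*j + v)/(v + 2)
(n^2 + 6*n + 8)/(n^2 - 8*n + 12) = (n^2 + 6*n + 8)/(n^2 - 8*n + 12)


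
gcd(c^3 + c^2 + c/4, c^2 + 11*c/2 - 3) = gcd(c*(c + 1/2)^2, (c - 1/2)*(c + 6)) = 1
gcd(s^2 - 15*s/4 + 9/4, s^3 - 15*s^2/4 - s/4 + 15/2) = s - 3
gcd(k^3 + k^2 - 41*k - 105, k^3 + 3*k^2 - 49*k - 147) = k^2 - 4*k - 21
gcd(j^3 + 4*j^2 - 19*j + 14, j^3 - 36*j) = 1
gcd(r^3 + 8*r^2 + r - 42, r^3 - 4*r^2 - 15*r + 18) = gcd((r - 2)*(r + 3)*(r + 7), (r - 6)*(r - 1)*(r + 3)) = r + 3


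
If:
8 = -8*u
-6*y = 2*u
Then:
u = -1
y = 1/3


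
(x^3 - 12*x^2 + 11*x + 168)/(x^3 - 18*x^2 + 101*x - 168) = (x + 3)/(x - 3)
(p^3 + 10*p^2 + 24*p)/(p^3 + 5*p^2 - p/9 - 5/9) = 9*p*(p^2 + 10*p + 24)/(9*p^3 + 45*p^2 - p - 5)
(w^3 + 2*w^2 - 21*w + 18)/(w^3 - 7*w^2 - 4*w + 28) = (w^3 + 2*w^2 - 21*w + 18)/(w^3 - 7*w^2 - 4*w + 28)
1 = 1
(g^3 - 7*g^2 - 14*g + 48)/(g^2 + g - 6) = g - 8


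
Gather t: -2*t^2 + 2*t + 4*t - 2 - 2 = -2*t^2 + 6*t - 4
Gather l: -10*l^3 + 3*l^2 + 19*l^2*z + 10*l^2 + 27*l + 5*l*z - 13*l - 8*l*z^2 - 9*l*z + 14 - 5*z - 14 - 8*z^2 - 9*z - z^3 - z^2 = -10*l^3 + l^2*(19*z + 13) + l*(-8*z^2 - 4*z + 14) - z^3 - 9*z^2 - 14*z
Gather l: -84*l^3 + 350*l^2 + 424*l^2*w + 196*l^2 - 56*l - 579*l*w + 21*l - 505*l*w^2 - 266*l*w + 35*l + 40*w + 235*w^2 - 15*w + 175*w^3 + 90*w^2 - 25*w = -84*l^3 + l^2*(424*w + 546) + l*(-505*w^2 - 845*w) + 175*w^3 + 325*w^2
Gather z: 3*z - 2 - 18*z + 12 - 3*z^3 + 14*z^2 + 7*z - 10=-3*z^3 + 14*z^2 - 8*z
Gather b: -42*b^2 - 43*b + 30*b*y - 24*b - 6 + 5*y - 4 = -42*b^2 + b*(30*y - 67) + 5*y - 10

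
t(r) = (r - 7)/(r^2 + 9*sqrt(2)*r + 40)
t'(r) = (-2*r - 9*sqrt(2))*(r - 7)/(r^2 + 9*sqrt(2)*r + 40)^2 + 1/(r^2 + 9*sqrt(2)*r + 40) = (r^2 + 9*sqrt(2)*r - (r - 7)*(2*r + 9*sqrt(2)) + 40)/(r^2 + 9*sqrt(2)*r + 40)^2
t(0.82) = -0.12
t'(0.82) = 0.05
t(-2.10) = -0.51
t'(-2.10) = 0.30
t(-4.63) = -4.64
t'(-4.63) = 6.82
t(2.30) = -0.06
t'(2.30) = 0.03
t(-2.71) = -0.76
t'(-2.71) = 0.51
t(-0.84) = -0.26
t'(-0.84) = 0.13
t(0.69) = -0.13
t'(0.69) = 0.06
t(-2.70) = -0.75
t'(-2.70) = 0.50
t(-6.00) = 35.37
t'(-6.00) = 67.33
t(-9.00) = -2.48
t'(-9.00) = -1.87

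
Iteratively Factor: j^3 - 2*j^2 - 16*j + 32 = (j + 4)*(j^2 - 6*j + 8) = (j - 4)*(j + 4)*(j - 2)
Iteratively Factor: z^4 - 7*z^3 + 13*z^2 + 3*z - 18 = (z - 3)*(z^3 - 4*z^2 + z + 6) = (z - 3)*(z - 2)*(z^2 - 2*z - 3) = (z - 3)^2*(z - 2)*(z + 1)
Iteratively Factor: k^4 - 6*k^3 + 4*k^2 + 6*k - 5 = (k + 1)*(k^3 - 7*k^2 + 11*k - 5) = (k - 5)*(k + 1)*(k^2 - 2*k + 1) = (k - 5)*(k - 1)*(k + 1)*(k - 1)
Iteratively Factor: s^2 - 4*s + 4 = (s - 2)*(s - 2)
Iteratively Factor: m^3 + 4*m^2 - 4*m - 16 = (m + 4)*(m^2 - 4) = (m + 2)*(m + 4)*(m - 2)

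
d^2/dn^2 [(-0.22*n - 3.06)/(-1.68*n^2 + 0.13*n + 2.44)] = ((-2.2176*n - 10.2244)*(-1.68*n^2 + 0.13*n + 2.44) - (0.22*n + 3.06)*(3.36*n - 0.13)*(6.72*n - 0.26))/(-1.68*n^2 + 0.13*n + 2.44)^3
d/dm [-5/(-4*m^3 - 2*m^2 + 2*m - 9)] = 10*(-6*m^2 - 2*m + 1)/(4*m^3 + 2*m^2 - 2*m + 9)^2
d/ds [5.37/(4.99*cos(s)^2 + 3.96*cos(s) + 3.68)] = (53.5926*cos(s) + 21.2652)*sin(s)/(4.99*cos(s)^2 + 3.96*cos(s) + 3.68)^2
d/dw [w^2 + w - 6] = 2*w + 1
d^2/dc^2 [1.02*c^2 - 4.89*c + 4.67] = 2.04000000000000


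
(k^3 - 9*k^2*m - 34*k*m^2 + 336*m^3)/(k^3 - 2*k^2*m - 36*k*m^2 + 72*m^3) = (k^2 - 15*k*m + 56*m^2)/(k^2 - 8*k*m + 12*m^2)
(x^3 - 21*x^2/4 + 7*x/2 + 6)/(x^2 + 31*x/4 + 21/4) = (x^2 - 6*x + 8)/(x + 7)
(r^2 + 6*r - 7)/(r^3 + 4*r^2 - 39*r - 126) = (r - 1)/(r^2 - 3*r - 18)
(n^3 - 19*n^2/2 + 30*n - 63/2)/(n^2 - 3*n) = n - 13/2 + 21/(2*n)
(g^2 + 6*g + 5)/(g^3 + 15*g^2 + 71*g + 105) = (g + 1)/(g^2 + 10*g + 21)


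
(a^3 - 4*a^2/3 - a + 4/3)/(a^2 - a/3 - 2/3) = (3*a^2 - a - 4)/(3*a + 2)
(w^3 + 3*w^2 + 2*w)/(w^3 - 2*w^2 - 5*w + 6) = w*(w + 1)/(w^2 - 4*w + 3)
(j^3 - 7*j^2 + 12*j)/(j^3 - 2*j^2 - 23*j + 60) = j/(j + 5)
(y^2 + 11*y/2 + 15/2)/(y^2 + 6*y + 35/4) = 2*(y + 3)/(2*y + 7)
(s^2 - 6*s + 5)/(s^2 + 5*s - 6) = (s - 5)/(s + 6)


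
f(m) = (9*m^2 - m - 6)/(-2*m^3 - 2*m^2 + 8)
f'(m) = (18*m - 1)/(-2*m^3 - 2*m^2 + 8) + (6*m^2 + 4*m)*(9*m^2 - m - 6)/(-2*m^3 - 2*m^2 + 8)^2 = (-m*(3*m + 2)*(-9*m^2 + m + 6) + (1 - 18*m)*(m^3 + m^2 - 4))/(2*(m^3 + m^2 - 4)^2)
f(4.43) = -0.81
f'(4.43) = 0.15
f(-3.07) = 1.74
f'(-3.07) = 0.44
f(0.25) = -0.73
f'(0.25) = 0.32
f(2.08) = -1.65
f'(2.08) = 1.09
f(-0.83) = 0.13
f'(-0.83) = -2.04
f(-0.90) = 0.28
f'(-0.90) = -2.15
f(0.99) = 0.45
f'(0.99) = 5.18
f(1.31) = 113.59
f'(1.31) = 24956.60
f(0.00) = -0.75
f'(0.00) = -0.12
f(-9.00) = 0.56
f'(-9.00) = 0.07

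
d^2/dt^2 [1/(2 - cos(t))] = (cos(t)^2 + 2*cos(t) - 2)/(cos(t) - 2)^3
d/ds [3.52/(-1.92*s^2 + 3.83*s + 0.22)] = (13.5168*s - 13.4816)/(-1.92*s^2 + 3.83*s + 0.22)^2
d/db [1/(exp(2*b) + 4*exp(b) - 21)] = 2*(-exp(b) - 2)*exp(b)/(exp(2*b) + 4*exp(b) - 21)^2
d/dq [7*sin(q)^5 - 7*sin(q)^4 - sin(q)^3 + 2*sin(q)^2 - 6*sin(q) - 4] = (35*sin(q)^4 - 28*sin(q)^3 - 3*sin(q)^2 + 4*sin(q) - 6)*cos(q)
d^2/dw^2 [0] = 0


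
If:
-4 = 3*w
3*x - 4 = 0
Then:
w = -4/3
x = 4/3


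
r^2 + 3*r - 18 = (r - 3)*(r + 6)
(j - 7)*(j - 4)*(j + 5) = j^3 - 6*j^2 - 27*j + 140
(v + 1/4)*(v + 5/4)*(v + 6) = v^3 + 15*v^2/2 + 149*v/16 + 15/8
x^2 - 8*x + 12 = (x - 6)*(x - 2)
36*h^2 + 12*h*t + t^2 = (6*h + t)^2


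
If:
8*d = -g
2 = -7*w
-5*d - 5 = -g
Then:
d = -5/13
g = 40/13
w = -2/7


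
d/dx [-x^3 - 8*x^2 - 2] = x*(-3*x - 16)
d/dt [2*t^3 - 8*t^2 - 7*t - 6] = 6*t^2 - 16*t - 7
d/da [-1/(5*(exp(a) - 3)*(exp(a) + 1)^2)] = (3*exp(a) - 5)*exp(a)/(5*(exp(a) - 3)^2*(exp(a) + 1)^3)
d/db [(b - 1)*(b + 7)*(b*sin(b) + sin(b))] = (b - 1)*(b + 1)*sin(b) + (b - 1)*(b + 7)*(b*cos(b) + sqrt(2)*sin(b + pi/4)) + (b + 1)*(b + 7)*sin(b)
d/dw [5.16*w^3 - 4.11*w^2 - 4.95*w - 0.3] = 15.48*w^2 - 8.22*w - 4.95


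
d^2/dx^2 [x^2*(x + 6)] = 6*x + 12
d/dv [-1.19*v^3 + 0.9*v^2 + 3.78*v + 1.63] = -3.57*v^2 + 1.8*v + 3.78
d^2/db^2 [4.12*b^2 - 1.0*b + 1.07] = 8.24000000000000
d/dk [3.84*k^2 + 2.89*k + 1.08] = 7.68*k + 2.89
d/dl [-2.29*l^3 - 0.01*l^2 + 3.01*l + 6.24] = -6.87*l^2 - 0.02*l + 3.01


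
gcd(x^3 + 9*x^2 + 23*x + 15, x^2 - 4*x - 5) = x + 1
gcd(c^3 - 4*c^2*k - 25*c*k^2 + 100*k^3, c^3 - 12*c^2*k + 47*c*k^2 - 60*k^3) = c^2 - 9*c*k + 20*k^2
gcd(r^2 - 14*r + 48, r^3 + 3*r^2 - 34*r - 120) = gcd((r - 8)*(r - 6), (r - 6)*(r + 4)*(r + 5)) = r - 6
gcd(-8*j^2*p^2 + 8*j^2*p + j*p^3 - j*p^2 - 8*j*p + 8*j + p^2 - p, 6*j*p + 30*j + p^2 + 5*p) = 1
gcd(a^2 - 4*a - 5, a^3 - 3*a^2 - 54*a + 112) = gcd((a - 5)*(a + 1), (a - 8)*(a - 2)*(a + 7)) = 1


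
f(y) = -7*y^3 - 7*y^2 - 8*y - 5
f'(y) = -21*y^2 - 14*y - 8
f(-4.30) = 456.52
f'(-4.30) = -336.09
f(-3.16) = 171.26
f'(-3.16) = -173.46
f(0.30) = -8.22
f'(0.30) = -14.09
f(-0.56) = -1.49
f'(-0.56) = -6.75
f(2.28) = -142.60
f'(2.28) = -149.09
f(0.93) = -24.12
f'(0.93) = -39.18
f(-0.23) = -3.45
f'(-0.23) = -5.89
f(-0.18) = -3.75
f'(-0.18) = -6.16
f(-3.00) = 145.00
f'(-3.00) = -155.00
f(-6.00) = 1303.00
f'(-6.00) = -680.00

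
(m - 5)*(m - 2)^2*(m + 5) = m^4 - 4*m^3 - 21*m^2 + 100*m - 100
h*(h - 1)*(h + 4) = h^3 + 3*h^2 - 4*h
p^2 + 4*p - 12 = (p - 2)*(p + 6)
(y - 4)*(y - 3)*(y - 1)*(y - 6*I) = y^4 - 8*y^3 - 6*I*y^3 + 19*y^2 + 48*I*y^2 - 12*y - 114*I*y + 72*I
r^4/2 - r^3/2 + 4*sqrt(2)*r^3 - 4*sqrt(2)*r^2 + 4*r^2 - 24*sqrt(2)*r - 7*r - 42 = (r/2 + 1)*(r - 3)*(r + sqrt(2))*(r + 7*sqrt(2))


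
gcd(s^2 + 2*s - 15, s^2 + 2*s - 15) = s^2 + 2*s - 15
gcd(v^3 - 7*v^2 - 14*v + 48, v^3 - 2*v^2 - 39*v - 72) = v^2 - 5*v - 24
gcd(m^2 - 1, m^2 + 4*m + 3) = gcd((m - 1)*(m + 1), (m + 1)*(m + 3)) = m + 1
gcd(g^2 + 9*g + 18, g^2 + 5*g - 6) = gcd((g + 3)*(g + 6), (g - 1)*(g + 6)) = g + 6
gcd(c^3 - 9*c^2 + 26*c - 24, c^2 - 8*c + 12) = c - 2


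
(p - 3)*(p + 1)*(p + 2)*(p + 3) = p^4 + 3*p^3 - 7*p^2 - 27*p - 18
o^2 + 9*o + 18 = (o + 3)*(o + 6)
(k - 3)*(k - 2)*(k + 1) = k^3 - 4*k^2 + k + 6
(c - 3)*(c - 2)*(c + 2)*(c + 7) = c^4 + 4*c^3 - 25*c^2 - 16*c + 84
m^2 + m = m*(m + 1)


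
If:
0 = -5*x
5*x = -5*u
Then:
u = 0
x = 0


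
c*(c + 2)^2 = c^3 + 4*c^2 + 4*c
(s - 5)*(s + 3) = s^2 - 2*s - 15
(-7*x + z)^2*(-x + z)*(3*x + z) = -147*x^4 + 140*x^3*z + 18*x^2*z^2 - 12*x*z^3 + z^4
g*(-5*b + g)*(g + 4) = -5*b*g^2 - 20*b*g + g^3 + 4*g^2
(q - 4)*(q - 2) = q^2 - 6*q + 8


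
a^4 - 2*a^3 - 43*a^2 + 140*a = a*(a - 5)*(a - 4)*(a + 7)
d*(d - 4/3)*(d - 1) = d^3 - 7*d^2/3 + 4*d/3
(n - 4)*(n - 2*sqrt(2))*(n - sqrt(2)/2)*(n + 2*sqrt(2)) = n^4 - 4*n^3 - sqrt(2)*n^3/2 - 8*n^2 + 2*sqrt(2)*n^2 + 4*sqrt(2)*n + 32*n - 16*sqrt(2)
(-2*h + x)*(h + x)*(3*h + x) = -6*h^3 - 5*h^2*x + 2*h*x^2 + x^3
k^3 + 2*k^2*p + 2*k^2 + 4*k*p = k*(k + 2)*(k + 2*p)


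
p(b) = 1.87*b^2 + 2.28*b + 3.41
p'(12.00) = 47.16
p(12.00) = 300.05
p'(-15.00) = -53.82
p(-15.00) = 389.96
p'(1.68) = 8.56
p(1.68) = 12.52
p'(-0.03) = 2.17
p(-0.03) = 3.34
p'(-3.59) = -11.15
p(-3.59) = 19.33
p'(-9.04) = -31.53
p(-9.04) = 135.62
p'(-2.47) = -6.96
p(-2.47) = 9.19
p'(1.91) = 9.42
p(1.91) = 14.59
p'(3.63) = 15.86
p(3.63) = 36.33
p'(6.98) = 28.39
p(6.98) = 110.43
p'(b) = 3.74*b + 2.28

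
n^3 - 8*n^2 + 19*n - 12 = (n - 4)*(n - 3)*(n - 1)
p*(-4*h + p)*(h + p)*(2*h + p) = -8*h^3*p - 10*h^2*p^2 - h*p^3 + p^4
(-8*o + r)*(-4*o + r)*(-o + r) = -32*o^3 + 44*o^2*r - 13*o*r^2 + r^3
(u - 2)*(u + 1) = u^2 - u - 2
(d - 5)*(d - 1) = d^2 - 6*d + 5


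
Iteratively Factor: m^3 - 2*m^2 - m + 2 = (m - 2)*(m^2 - 1) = (m - 2)*(m - 1)*(m + 1)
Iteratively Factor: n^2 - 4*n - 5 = (n - 5)*(n + 1)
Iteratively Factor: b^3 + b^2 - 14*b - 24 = (b + 2)*(b^2 - b - 12) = (b + 2)*(b + 3)*(b - 4)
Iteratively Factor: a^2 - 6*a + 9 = (a - 3)*(a - 3)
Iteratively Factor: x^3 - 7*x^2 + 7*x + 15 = (x - 3)*(x^2 - 4*x - 5) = (x - 3)*(x + 1)*(x - 5)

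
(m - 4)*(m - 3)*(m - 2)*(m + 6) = m^4 - 3*m^3 - 28*m^2 + 132*m - 144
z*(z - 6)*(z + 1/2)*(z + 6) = z^4 + z^3/2 - 36*z^2 - 18*z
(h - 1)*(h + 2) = h^2 + h - 2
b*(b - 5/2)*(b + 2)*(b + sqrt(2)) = b^4 - b^3/2 + sqrt(2)*b^3 - 5*b^2 - sqrt(2)*b^2/2 - 5*sqrt(2)*b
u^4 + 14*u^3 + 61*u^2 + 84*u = u*(u + 3)*(u + 4)*(u + 7)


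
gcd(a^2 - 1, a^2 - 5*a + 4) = a - 1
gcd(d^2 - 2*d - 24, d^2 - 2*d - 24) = d^2 - 2*d - 24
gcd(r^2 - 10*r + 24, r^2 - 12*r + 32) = r - 4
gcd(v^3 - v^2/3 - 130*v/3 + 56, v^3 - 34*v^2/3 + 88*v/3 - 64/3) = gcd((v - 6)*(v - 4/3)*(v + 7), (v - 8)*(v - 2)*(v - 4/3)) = v - 4/3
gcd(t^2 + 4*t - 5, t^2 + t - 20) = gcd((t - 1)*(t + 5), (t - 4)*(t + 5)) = t + 5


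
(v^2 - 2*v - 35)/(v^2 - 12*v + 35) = (v + 5)/(v - 5)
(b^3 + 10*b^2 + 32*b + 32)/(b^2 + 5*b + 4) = (b^2 + 6*b + 8)/(b + 1)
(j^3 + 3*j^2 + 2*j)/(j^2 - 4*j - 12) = j*(j + 1)/(j - 6)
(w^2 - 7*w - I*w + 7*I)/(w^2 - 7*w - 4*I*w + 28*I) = (w - I)/(w - 4*I)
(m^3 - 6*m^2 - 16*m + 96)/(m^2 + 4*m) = m - 10 + 24/m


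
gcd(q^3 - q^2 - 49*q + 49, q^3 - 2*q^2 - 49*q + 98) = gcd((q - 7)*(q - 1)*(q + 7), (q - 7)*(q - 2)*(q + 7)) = q^2 - 49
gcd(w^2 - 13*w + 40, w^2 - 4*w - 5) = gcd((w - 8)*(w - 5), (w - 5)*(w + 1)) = w - 5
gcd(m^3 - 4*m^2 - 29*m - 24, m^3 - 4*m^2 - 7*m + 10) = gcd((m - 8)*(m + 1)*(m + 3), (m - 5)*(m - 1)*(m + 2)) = 1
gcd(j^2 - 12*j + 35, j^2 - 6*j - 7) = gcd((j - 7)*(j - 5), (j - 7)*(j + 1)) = j - 7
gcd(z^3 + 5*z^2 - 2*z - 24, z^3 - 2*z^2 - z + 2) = z - 2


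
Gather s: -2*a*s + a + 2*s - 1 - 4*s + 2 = a + s*(-2*a - 2) + 1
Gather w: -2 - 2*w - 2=-2*w - 4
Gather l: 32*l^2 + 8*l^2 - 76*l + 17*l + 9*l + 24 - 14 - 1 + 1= 40*l^2 - 50*l + 10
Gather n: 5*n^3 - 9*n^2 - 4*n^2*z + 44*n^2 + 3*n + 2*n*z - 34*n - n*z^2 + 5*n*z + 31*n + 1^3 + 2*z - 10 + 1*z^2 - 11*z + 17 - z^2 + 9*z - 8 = 5*n^3 + n^2*(35 - 4*z) + n*(-z^2 + 7*z)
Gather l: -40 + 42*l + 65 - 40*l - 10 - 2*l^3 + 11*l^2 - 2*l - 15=-2*l^3 + 11*l^2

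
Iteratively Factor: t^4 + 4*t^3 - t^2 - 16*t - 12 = (t + 2)*(t^3 + 2*t^2 - 5*t - 6) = (t - 2)*(t + 2)*(t^2 + 4*t + 3) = (t - 2)*(t + 1)*(t + 2)*(t + 3)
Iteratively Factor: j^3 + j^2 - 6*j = (j)*(j^2 + j - 6) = j*(j + 3)*(j - 2)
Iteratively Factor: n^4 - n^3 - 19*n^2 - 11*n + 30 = (n + 2)*(n^3 - 3*n^2 - 13*n + 15) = (n + 2)*(n + 3)*(n^2 - 6*n + 5) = (n - 5)*(n + 2)*(n + 3)*(n - 1)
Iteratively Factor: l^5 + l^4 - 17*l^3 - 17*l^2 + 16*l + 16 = (l - 1)*(l^4 + 2*l^3 - 15*l^2 - 32*l - 16) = (l - 4)*(l - 1)*(l^3 + 6*l^2 + 9*l + 4) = (l - 4)*(l - 1)*(l + 1)*(l^2 + 5*l + 4) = (l - 4)*(l - 1)*(l + 1)*(l + 4)*(l + 1)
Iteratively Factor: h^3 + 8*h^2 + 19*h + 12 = (h + 1)*(h^2 + 7*h + 12) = (h + 1)*(h + 3)*(h + 4)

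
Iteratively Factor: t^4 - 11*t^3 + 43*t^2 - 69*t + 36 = (t - 3)*(t^3 - 8*t^2 + 19*t - 12) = (t - 4)*(t - 3)*(t^2 - 4*t + 3) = (t - 4)*(t - 3)^2*(t - 1)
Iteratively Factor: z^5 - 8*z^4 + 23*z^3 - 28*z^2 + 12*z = (z)*(z^4 - 8*z^3 + 23*z^2 - 28*z + 12) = z*(z - 1)*(z^3 - 7*z^2 + 16*z - 12) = z*(z - 3)*(z - 1)*(z^2 - 4*z + 4) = z*(z - 3)*(z - 2)*(z - 1)*(z - 2)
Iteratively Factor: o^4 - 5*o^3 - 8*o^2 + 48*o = (o + 3)*(o^3 - 8*o^2 + 16*o) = (o - 4)*(o + 3)*(o^2 - 4*o) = o*(o - 4)*(o + 3)*(o - 4)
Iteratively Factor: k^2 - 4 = (k + 2)*(k - 2)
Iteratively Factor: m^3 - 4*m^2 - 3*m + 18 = (m - 3)*(m^2 - m - 6) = (m - 3)^2*(m + 2)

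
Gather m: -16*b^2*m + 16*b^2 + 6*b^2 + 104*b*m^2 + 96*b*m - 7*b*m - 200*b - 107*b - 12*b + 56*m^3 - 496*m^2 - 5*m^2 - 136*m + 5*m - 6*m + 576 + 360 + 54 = 22*b^2 - 319*b + 56*m^3 + m^2*(104*b - 501) + m*(-16*b^2 + 89*b - 137) + 990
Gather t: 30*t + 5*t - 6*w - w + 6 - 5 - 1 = 35*t - 7*w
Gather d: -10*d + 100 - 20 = 80 - 10*d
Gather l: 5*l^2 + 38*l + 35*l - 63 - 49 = 5*l^2 + 73*l - 112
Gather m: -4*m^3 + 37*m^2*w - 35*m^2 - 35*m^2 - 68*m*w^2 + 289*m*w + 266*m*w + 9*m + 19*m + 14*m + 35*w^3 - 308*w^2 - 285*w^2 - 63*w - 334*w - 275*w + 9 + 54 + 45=-4*m^3 + m^2*(37*w - 70) + m*(-68*w^2 + 555*w + 42) + 35*w^3 - 593*w^2 - 672*w + 108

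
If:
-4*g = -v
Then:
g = v/4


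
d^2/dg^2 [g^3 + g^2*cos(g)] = -g^2*cos(g) - 4*g*sin(g) + 6*g + 2*cos(g)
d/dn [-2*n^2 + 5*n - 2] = 5 - 4*n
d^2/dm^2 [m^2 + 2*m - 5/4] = 2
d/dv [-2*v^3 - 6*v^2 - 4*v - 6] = -6*v^2 - 12*v - 4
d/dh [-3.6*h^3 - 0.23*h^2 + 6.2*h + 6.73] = -10.8*h^2 - 0.46*h + 6.2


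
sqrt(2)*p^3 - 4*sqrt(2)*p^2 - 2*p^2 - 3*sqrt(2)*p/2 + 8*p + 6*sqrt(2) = (p - 4)*(p - 3*sqrt(2)/2)*(sqrt(2)*p + 1)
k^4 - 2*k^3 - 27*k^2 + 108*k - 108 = (k - 3)^2*(k - 2)*(k + 6)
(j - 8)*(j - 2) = j^2 - 10*j + 16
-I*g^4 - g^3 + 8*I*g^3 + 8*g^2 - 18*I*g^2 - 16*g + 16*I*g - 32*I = (g - 4)^2*(g - 2*I)*(-I*g + 1)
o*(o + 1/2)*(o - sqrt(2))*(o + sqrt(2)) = o^4 + o^3/2 - 2*o^2 - o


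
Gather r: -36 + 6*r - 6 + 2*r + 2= 8*r - 40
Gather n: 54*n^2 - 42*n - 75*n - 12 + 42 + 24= 54*n^2 - 117*n + 54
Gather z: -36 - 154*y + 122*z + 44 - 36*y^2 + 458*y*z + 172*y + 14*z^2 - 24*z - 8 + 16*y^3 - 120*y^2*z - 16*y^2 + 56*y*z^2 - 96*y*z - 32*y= 16*y^3 - 52*y^2 - 14*y + z^2*(56*y + 14) + z*(-120*y^2 + 362*y + 98)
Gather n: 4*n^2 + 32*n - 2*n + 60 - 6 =4*n^2 + 30*n + 54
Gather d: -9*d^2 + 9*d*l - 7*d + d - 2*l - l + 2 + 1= -9*d^2 + d*(9*l - 6) - 3*l + 3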